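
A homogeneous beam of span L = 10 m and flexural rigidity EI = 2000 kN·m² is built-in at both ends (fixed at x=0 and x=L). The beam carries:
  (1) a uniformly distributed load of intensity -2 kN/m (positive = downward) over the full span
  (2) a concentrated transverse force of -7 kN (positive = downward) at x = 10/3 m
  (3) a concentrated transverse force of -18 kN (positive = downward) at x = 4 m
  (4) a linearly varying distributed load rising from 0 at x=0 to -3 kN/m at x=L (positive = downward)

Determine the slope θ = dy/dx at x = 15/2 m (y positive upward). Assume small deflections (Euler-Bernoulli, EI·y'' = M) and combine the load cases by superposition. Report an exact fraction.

θ(15/2) = -223981/7680000 rad

Load 1 — uniform load w=-2 kN/m over full span:
  θ_1 = -wx(L-x)(L-2x)/(12EI) = -(-2)·(15/2)·(10-(15/2))·(10-2·(15/2))/(12·2000) = -1/128 rad
Load 2 — point force P=-7 kN at a=10/3 m (b=L-a=20/3):
  θ_2 = Pa²(L-x)(2bL-(3b+a)(L-x))/(2L³EI)  [x>a] = (-7)·(10/3)²·(10-(15/2))·(2·(20/3)·10-(3·(20/3)+(10/3))·(10-(15/2)))/(2·10³·2000) = -7/1920 rad
Load 3 — point force P=-18 kN at a=4 m (b=L-a=6):
  θ_3 = Pa²(L-x)(2bL-(3b+a)(L-x))/(2L³EI)  [x>a] = (-18)·4²·(10-(15/2))·(2·6·10-(3·6+4)·(10-(15/2)))/(2·10³·2000) = -117/10000 rad
Load 4 — triangular load w₀=-3 kN/m (0→w₀ over full span):
  θ_4 = -w₀(2x(L-x)(L-2x)(x+2L)+x²(L-x)²)/(120LEI) = -(-3)·(2·(15/2)·(10-(15/2))·(10-2·(15/2))·((15/2)+2·10)+(15/2)²·(10-(15/2))²)/(120·10·2000) = -123/20480 rad
Superposition: θ = Σ θ_i = -223981/7680000 rad ≈ -0.029164 rad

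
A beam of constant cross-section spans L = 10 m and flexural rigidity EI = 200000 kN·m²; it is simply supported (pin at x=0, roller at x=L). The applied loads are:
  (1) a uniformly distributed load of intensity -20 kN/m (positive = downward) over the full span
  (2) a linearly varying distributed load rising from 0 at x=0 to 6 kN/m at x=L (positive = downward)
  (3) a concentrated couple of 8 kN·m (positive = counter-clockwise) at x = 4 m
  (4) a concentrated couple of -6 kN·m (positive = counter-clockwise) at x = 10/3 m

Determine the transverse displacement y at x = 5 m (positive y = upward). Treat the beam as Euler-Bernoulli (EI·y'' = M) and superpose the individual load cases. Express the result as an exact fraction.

y(5) = 53057/4800000 m

Load 1 — uniform load w=-20 kN/m over full span:
  y_1 = -wx(L³-2Lx²+x³)/(24EI) = -(-20)·5·(10³-2·10·5²+5³)/(24·200000) = 5/384 m
Load 2 — triangular load w₀=6 kN/m (0→w₀ over full span):
  y_2 = -w₀x(7L⁴-10L²x²+3x⁴)/(360LEI) = -6·5·(7·10⁴-10·10²·5²+3·5⁴)/(360·10·200000) = -1/512 m
Load 3 — applied couple M₀=8 kN·m at a=4 m (b=L-a=6):
  y_3 = (M₀x³/(6L)-M₀(x-a)²/2+C₁x)/EI  [x>a] with C₁=M₀(3b²-L²)/(6L)=16/15 = (8·5³/(6·10)-8·(5-4)²/2+(16/15)·5)/200000 = 9/100000 m
Load 4 — applied couple M₀=-6 kN·m at a=10/3 m (b=L-a=20/3):
  y_4 = (M₀x³/(6L)-M₀(x-a)²/2+C₁x)/EI  [x>a] with C₁=M₀(3b²-L²)/(6L)=-10/3 = ((-6)·5³/(6·10)-(-6)·(5-(10/3))²/2+(-10/3)·5)/200000 = -1/9600 m
Superposition: y = Σ y_i = 53057/4800000 m ≈ 0.011054 m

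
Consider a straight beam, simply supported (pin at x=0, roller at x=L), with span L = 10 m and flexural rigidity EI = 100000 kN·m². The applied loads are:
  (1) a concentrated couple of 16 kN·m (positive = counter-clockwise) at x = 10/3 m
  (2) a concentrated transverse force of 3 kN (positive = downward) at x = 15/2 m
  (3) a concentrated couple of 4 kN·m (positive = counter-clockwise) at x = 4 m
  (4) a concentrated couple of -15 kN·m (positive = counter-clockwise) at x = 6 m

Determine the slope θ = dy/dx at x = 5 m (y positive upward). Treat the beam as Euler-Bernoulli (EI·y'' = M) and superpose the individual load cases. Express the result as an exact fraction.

Load 1 — applied couple M₀=16 kN·m at a=10/3 m (b=L-a=20/3):
  θ_1 = (M₀x²/(2L)-M₀(x-a)+C₁)/EI  [x>a] with C₁=M₀(3b²-L²)/(6L)=80/9 = (16·5²/(2·10)-16·(5-(10/3))+(80/9))/100000 = 1/45000 rad
Load 2 — point force P=3 kN at a=15/2 m (b=L-a=5/2):
  θ_2 = -Pb(L²-b²-3x²)/(6LEI)  [x≤a] = -3·(5/2)·(10²-(5/2)²-3·5²)/(6·10·100000) = -3/128000 rad
Load 3 — applied couple M₀=4 kN·m at a=4 m (b=L-a=6):
  θ_3 = (M₀x²/(2L)-M₀(x-a)+C₁)/EI  [x>a] with C₁=M₀(3b²-L²)/(6L)=8/15 = (4·5²/(2·10)-4·(5-4)+(8/15))/100000 = 23/1500000 rad
Load 4 — applied couple M₀=-15 kN·m at a=6 m (b=L-a=4):
  θ_4 = (M₀x²/(2L)+C₁)/EI  [x≤a] with C₁=M₀(3b²-L²)/(6L)=13 = ((-15)·5²/(2·10)+13)/100000 = -23/400000 rad
Superposition: θ = Σ θ_i = -6247/144000000 rad ≈ -0.000043 rad

θ(5) = -6247/144000000 rad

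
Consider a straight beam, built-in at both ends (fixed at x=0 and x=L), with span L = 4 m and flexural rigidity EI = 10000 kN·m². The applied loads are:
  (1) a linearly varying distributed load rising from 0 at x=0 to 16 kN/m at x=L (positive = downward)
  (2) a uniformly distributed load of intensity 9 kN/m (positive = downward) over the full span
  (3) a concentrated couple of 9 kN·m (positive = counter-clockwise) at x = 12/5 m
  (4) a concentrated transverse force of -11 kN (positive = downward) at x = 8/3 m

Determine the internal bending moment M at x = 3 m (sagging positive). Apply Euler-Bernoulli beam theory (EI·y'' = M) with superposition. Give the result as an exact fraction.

M(3) = -31/1350 kN·m

Load 1 — triangular load w₀=16 kN/m (0→w₀ over full span):
  M_1 = 3w₀Lx/20 - w₀L²/30 - w₀x³/(6L) = 3·16·4·3/20 - 16·4²/30 - 16·3³/(6·4) = 34/15 kN·m
Load 2 — uniform load w=9 kN/m over full span:
  M_2 = wLx/2 - wL²/12 - wx²/2 = 9·4·3/2 - 9·4²/12 - 9·3²/2 = 3/2 kN·m
Load 3 — applied couple M₀=9 kN·m at a=12/5 m (b=L-a=8/5):
  M_3 = R_Ax - M_A - M₀  [x>a] with R_A=81/25, M_A=72/25 = (81/25)·3 - (72/25) - 9 = -54/25 kN·m
Load 4 — point force P=-11 kN at a=8/3 m (b=L-a=4/3):
  M_4 = Pa²(a+3b)(L-x)/L³ - Pa²b/L²  [x>a] = (-11)·(8/3)²·((8/3)+3·(4/3))·(4-3)/4³ - (-11)·(8/3)²·(4/3)/4² = -44/27 kN·m
Superposition: M = Σ M_i = -31/1350 kN·m ≈ -0.022963 kN·m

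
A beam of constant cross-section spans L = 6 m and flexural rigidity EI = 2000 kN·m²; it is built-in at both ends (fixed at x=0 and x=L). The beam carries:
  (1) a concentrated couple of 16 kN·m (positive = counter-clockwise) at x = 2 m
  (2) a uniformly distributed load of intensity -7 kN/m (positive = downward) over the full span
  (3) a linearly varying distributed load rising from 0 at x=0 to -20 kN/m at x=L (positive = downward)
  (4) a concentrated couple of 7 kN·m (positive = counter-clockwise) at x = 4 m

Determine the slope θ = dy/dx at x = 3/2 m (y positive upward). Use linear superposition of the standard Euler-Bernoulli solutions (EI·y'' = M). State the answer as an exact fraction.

Load 1 — applied couple M₀=16 kN·m at a=2 m (b=L-a=4):
  θ_1 = (R_Ax²/2 - M_Ax)/EI  [x≤a] with R_A=32/9, M_A=0 = ((32/9)·(3/2)²/2 - 0·(3/2))/2000 = 1/500 rad
Load 2 — uniform load w=-7 kN/m over full span:
  θ_2 = -wx(L-x)(L-2x)/(12EI) = -(-7)·(3/2)·(6-(3/2))·(6-2·(3/2))/(12·2000) = 189/32000 rad
Load 3 — triangular load w₀=-20 kN/m (0→w₀ over full span):
  θ_3 = -w₀(2x(L-x)(L-2x)(x+2L)+x²(L-x)²)/(120LEI) = -(-20)·(2·(3/2)·(6-(3/2))·(6-2·(3/2))·((3/2)+2·6)+(3/2)²·(6-(3/2))²)/(120·6·2000) = 1053/128000 rad
Load 4 — applied couple M₀=7 kN·m at a=4 m (b=L-a=2):
  θ_4 = (R_Ax²/2 - M_Ax)/EI  [x≤a] with R_A=14/9, M_A=7/3 = ((14/9)·(3/2)²/2 - (7/3)·(3/2))/2000 = -7/8000 rad
Superposition: θ = Σ θ_i = 1953/128000 rad ≈ 0.015258 rad

θ(3/2) = 1953/128000 rad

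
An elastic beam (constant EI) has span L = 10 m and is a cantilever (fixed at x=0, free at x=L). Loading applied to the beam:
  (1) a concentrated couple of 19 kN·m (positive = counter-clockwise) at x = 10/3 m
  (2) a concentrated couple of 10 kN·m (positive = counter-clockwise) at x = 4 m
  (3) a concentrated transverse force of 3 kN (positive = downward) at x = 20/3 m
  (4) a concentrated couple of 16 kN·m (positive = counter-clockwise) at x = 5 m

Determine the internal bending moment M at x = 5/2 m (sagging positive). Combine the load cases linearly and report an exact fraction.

Load 1 — applied couple M₀=19 kN·m at a=10/3 m (b=L-a=20/3):
  M_1 = M₀  [x≤a] = 19 = 19 kN·m
Load 2 — applied couple M₀=10 kN·m at a=4 m (b=L-a=6):
  M_2 = M₀  [x≤a] = 10 = 10 kN·m
Load 3 — point force P=3 kN at a=20/3 m (b=L-a=10/3):
  M_3 = -P(a-x)  [x≤a] = -3·((20/3)-(5/2)) = -25/2 kN·m
Load 4 — applied couple M₀=16 kN·m at a=5 m (b=L-a=5):
  M_4 = M₀  [x≤a] = 16 = 16 kN·m
Superposition: M = Σ M_i = 65/2 kN·m ≈ 32.500000 kN·m

M(5/2) = 65/2 kN·m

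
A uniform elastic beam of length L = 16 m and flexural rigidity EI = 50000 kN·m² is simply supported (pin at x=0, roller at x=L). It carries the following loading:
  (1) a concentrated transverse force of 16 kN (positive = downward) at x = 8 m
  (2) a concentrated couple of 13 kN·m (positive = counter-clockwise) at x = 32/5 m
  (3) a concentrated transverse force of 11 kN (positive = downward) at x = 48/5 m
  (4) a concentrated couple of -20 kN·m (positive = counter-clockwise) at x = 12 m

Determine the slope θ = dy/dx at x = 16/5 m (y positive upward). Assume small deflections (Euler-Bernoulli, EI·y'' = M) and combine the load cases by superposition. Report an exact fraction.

Load 1 — point force P=16 kN at a=8 m (b=L-a=8):
  θ_1 = -Pb(L²-b²-3x²)/(6LEI)  [x≤a] = -16·8·(16²-8²-3·(16/5)²)/(6·16·50000) = -336/78125 rad
Load 2 — applied couple M₀=13 kN·m at a=32/5 m (b=L-a=48/5):
  θ_2 = (M₀x²/(2L)+C₁)/EI  [x≤a] with C₁=M₀(3b²-L²)/(6L)=208/75 = (13·(16/5)²/(2·16)+(208/75))/50000 = 13/93750 rad
Load 3 — point force P=11 kN at a=48/5 m (b=L-a=32/5):
  θ_3 = -Pb(L²-b²-3x²)/(6LEI)  [x≤a] = -11·(32/5)·(16²-(32/5)²-3·(16/5)²)/(6·16·50000) = -1056/390625 rad
Load 4 — applied couple M₀=-20 kN·m at a=12 m (b=L-a=4):
  θ_4 = (M₀x²/(2L)+C₁)/EI  [x≤a] with C₁=M₀(3b²-L²)/(6L)=130/3 = ((-20)·(16/5)²/(2·16)+(130/3))/50000 = 277/375000 rad
Superposition: θ = Σ θ_i = -57439/9375000 rad ≈ -0.006127 rad

θ(16/5) = -57439/9375000 rad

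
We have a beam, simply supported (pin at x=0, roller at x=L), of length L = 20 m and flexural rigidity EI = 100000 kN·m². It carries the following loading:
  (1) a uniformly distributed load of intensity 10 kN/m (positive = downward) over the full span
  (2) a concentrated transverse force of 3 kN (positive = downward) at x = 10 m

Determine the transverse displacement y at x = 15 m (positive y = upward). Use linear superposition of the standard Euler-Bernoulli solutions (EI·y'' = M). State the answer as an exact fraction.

Load 1 — uniform load w=10 kN/m over full span:
  y_1 = -wx(L³-2Lx²+x³)/(24EI) = -10·15·(20³-2·20·15²+15³)/(24·100000) = -19/128 m
Load 2 — point force P=3 kN at a=10 m (b=L-a=10):
  y_2 = -Pa(L-x)(2Lx-a²-x²)/(6LEI)  [x>a] = -3·10·(20-15)·(2·20·15-10²-15²)/(6·20·100000) = -11/3200 m
Superposition: y = Σ y_i = -243/1600 m ≈ -0.151875 m

y(15) = -243/1600 m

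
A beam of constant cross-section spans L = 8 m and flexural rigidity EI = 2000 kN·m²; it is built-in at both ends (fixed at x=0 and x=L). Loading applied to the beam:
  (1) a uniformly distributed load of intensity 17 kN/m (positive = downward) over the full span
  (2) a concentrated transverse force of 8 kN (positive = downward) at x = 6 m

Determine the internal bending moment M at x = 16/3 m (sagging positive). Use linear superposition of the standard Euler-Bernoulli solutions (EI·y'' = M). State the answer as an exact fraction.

M(16/3) = 305/9 kN·m

Load 1 — uniform load w=17 kN/m over full span:
  M_1 = wLx/2 - wL²/12 - wx²/2 = 17·8·(16/3)/2 - 17·8²/12 - 17·(16/3)²/2 = 272/9 kN·m
Load 2 — point force P=8 kN at a=6 m (b=L-a=2):
  M_2 = Pb²(3a+b)x/L³ - Pab²/L²  [x≤a] = 8·2²·(3·6+2)·(16/3)/8³ - 8·6·2²/8² = 11/3 kN·m
Superposition: M = Σ M_i = 305/9 kN·m ≈ 33.888889 kN·m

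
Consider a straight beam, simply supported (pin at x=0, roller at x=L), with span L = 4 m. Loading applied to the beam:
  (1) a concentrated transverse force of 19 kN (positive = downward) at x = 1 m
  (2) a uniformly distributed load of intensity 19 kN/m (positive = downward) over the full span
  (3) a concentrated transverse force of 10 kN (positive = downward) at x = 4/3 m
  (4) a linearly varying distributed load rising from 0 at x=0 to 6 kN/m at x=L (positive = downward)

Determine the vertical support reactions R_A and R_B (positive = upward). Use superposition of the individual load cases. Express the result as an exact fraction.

R_A = 755/12 kN, R_B = 649/12 kN

Load 1 — point force P=19 kN at a=1 m (b=L-a=3):
  R_A = Pb/L = 19·3/4 = 57/4 kN
  R_B = Pa/L = 19·1/4 = 19/4 kN
Load 2 — uniform load w=19 kN/m over full span:
  R_A = wL/2 = 19·4/2 = 38 kN
  R_B = wL/2 = 19·4/2 = 38 kN
Load 3 — point force P=10 kN at a=4/3 m (b=L-a=8/3):
  R_A = Pb/L = 10·(8/3)/4 = 20/3 kN
  R_B = Pa/L = 10·(4/3)/4 = 10/3 kN
Load 4 — triangular load w₀=6 kN/m (0→w₀ over full span):
  R_A = w₀L/6 = 6·4/6 = 4 kN
  R_B = w₀L/3 = 6·4/3 = 8 kN
Superposition: R_A = 755/12 kN, R_B = 649/12 kN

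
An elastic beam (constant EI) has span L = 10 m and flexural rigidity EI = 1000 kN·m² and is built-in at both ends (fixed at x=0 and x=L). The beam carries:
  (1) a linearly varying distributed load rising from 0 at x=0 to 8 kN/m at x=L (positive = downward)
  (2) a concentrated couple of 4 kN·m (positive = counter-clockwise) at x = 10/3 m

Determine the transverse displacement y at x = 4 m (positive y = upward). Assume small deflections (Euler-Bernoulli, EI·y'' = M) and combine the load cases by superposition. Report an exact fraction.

Load 1 — triangular load w₀=8 kN/m (0→w₀ over full span):
  y_1 = -w₀x²(L-x)²(x+2L)/(120LEI) = -8·4²·(10-4)²·(4+2·10)/(120·10·1000) = -288/3125 m
Load 2 — applied couple M₀=4 kN·m at a=10/3 m (b=L-a=20/3):
  y_2 = (R_Ax³/6 - M_Ax²/2 - M₀(x-a)²/2)/EI  [x>a] with R_A=8/15, M_A=0 = ((8/15)·4³/6 - 0·4²/2 - 4·(4-(10/3))²/2)/1000 = 3/625 m
Superposition: y = Σ y_i = -273/3125 m ≈ -0.087360 m

y(4) = -273/3125 m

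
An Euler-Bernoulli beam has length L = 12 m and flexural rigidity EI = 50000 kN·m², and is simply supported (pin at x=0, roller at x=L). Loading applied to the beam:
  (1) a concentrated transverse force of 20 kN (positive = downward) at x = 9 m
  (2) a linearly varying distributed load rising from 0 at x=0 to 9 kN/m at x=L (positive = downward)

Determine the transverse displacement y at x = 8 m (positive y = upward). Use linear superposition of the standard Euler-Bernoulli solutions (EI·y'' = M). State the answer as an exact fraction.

y(8) = -1171/37500 m

Load 1 — point force P=20 kN at a=9 m (b=L-a=3):
  y_1 = -Pbx(L²-b²-x²)/(6LEI)  [x≤a] = -20·3·8·(12²-3²-8²)/(6·12·50000) = -71/7500 m
Load 2 — triangular load w₀=9 kN/m (0→w₀ over full span):
  y_2 = -w₀x(7L⁴-10L²x²+3x⁴)/(360LEI) = -9·8·(7·12⁴-10·12²·8²+3·8⁴)/(360·12·50000) = -68/3125 m
Superposition: y = Σ y_i = -1171/37500 m ≈ -0.031227 m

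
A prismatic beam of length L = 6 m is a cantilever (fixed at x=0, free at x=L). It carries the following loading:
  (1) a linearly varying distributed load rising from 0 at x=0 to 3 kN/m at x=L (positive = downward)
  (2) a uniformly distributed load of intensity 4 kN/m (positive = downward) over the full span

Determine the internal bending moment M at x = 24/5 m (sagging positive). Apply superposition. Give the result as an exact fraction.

M(24/5) = -612/125 kN·m

Load 1 — triangular load w₀=3 kN/m (0→w₀ over full span):
  M_1 = w₀Lx/2 - w₀L²/3 - w₀x³/(6L) = 3·6·(24/5)/2 - 3·6²/3 - 3·(24/5)³/(6·6) = -252/125 kN·m
Load 2 — uniform load w=4 kN/m over full span:
  M_2 = -w(L-x)²/2 = -4·(6-(24/5))²/2 = -72/25 kN·m
Superposition: M = Σ M_i = -612/125 kN·m ≈ -4.896000 kN·m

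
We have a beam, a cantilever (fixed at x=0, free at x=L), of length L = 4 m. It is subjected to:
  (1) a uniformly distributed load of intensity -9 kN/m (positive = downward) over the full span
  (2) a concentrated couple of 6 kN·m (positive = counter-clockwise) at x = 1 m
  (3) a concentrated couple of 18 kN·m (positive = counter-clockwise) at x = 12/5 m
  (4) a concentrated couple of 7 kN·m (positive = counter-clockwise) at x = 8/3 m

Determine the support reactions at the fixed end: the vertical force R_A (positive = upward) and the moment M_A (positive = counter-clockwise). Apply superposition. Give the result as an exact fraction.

Load 1 — uniform load w=-9 kN/m over full span:
  R_A = wL = (-9)·4 = -36 kN
  M_A = wL²/2 = (-9)·4²/2 = -72 kN·m
Load 2 — applied couple M₀=6 kN·m at a=1 m (b=L-a=3):
  R_A = 0 kN
  M_A = -M₀ = -6 kN·m
Load 3 — applied couple M₀=18 kN·m at a=12/5 m (b=L-a=8/5):
  R_A = 0 kN
  M_A = -M₀ = -18 kN·m
Load 4 — applied couple M₀=7 kN·m at a=8/3 m (b=L-a=4/3):
  R_A = 0 kN
  M_A = -M₀ = -7 kN·m
Superposition: R_A = -36 kN, M_A = -103 kN·m

R_A = -36 kN, M_A = -103 kN·m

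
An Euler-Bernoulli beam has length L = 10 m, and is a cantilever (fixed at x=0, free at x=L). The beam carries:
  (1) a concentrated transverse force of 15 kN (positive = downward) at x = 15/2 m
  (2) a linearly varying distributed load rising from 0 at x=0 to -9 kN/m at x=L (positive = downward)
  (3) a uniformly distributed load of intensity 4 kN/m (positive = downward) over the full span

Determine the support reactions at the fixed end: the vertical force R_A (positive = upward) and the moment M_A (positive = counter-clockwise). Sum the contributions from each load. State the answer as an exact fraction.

R_A = 10 kN, M_A = 25/2 kN·m

Load 1 — point force P=15 kN at a=15/2 m (b=L-a=5/2):
  R_A = P = 15 kN
  M_A = Pa = 15·(15/2) = 225/2 kN·m
Load 2 — triangular load w₀=-9 kN/m (0→w₀ over full span):
  R_A = w₀L/2 = (-9)·10/2 = -45 kN
  M_A = w₀L²/3 = (-9)·10²/3 = -300 kN·m
Load 3 — uniform load w=4 kN/m over full span:
  R_A = wL = 4·10 = 40 kN
  M_A = wL²/2 = 4·10²/2 = 200 kN·m
Superposition: R_A = 10 kN, M_A = 25/2 kN·m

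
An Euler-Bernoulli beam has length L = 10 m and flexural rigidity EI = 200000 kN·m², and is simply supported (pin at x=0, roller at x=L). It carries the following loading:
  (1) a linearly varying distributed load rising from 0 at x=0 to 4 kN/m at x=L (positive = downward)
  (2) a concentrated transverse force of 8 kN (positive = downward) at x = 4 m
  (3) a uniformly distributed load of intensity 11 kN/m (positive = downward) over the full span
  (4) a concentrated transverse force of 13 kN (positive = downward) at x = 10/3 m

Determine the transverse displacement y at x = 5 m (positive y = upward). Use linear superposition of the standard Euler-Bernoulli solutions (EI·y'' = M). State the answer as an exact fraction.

y(5) = -1348327/129600000 m

Load 1 — triangular load w₀=4 kN/m (0→w₀ over full span):
  y_1 = -w₀x(7L⁴-10L²x²+3x⁴)/(360LEI) = -4·5·(7·10⁴-10·10²·5²+3·5⁴)/(360·10·200000) = -1/768 m
Load 2 — point force P=8 kN at a=4 m (b=L-a=6):
  y_2 = -Pa(L-x)(2Lx-a²-x²)/(6LEI)  [x>a] = -8·4·(10-5)·(2·10·5-4²-5²)/(6·10·200000) = -59/75000 m
Load 3 — uniform load w=11 kN/m over full span:
  y_3 = -wx(L³-2Lx²+x³)/(24EI) = -11·5·(10³-2·10·5²+5³)/(24·200000) = -11/1536 m
Load 4 — point force P=13 kN at a=10/3 m (b=L-a=20/3):
  y_4 = -Pa(L-x)(2Lx-a²-x²)/(6LEI)  [x>a] = -13·(10/3)·(10-5)·(2·10·5-(10/3)²-5²)/(6·10·200000) = -299/259200 m
Superposition: y = Σ y_i = -1348327/129600000 m ≈ -0.010404 m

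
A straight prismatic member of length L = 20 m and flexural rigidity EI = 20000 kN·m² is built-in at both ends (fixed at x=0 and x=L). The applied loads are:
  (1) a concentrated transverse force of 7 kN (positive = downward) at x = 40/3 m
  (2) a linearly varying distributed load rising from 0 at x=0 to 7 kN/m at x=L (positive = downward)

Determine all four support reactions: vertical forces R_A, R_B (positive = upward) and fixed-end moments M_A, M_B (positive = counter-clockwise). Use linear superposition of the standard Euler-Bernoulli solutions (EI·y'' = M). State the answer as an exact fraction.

R_A = 616/27 kN, M_A = 2800/27 kN·m, R_B = 1463/27 kN, M_B = -4340/27 kN·m

Load 1 — point force P=7 kN at a=40/3 m (b=L-a=20/3):
  R_A = Pb²(3a+b)/L³ = 7·(20/3)²·(3·(40/3)+(20/3))/20³ = 49/27 kN
  M_A = Pab²/L² = 7·(40/3)·(20/3)²/20² = 280/27 kN·m
  R_B = Pa²(a+3b)/L³ = 7·(40/3)²·((40/3)+3·(20/3))/20³ = 140/27 kN
  M_B = -Pa²b/L² = -7·(40/3)²·(20/3)/20² = -560/27 kN·m
Load 2 — triangular load w₀=7 kN/m (0→w₀ over full span):
  R_A = 3w₀L/20 = 3·7·20/20 = 21 kN
  M_A = w₀L²/30 = 7·20²/30 = 280/3 kN·m
  R_B = 7w₀L/20 = 7·7·20/20 = 49 kN
  M_B = -w₀L²/20 = -7·20²/20 = -140 kN·m
Superposition: R_A = 616/27 kN, M_A = 2800/27 kN·m, R_B = 1463/27 kN, M_B = -4340/27 kN·m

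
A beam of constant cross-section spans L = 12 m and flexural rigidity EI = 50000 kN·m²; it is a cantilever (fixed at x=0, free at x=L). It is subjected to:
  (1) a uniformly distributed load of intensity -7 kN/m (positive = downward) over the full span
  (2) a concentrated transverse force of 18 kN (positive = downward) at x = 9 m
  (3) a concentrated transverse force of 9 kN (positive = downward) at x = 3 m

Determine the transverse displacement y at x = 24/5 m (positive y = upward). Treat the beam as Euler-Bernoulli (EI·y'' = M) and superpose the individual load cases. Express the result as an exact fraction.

y(24/5) = 3405321/62500000 m

Load 1 — uniform load w=-7 kN/m over full span:
  y_1 = -wx²(x²-4Lx+6L²)/(24EI) = -(-7)·(24/5)²·((24/5)²-4·12·(24/5)+6·12²)/(24·50000) = 172368/1953125 m
Load 2 — point force P=18 kN at a=9 m (b=L-a=3):
  y_2 = -Px²(3a-x)/(6EI)  [x≤a] = -18·(24/5)²·(3·9-(24/5))/(6·50000) = -11988/390625 m
Load 3 — point force P=9 kN at a=3 m (b=L-a=9):
  y_3 = -Pa²(3x-a)/(6EI)  [x>a] = -9·3²·(3·(24/5)-3)/(6·50000) = -1539/500000 m
Superposition: y = Σ y_i = 3405321/62500000 m ≈ 0.054485 m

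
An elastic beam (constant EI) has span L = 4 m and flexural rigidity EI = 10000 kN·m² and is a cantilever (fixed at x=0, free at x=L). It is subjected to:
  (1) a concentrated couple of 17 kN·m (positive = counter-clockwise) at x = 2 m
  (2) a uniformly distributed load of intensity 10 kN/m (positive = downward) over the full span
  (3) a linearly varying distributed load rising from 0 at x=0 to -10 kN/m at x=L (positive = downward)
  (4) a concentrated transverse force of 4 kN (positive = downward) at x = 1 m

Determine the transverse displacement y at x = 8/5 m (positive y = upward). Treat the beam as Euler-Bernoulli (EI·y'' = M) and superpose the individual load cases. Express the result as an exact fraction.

y(8/5) = -17651/46875000 m

Load 1 — applied couple M₀=17 kN·m at a=2 m (b=L-a=2):
  y_1 = M₀x²/(2EI)  [x≤a] = 17·(8/5)²/(2·10000) = 34/15625 m
Load 2 — uniform load w=10 kN/m over full span:
  y_2 = -wx²(x²-4Lx+6L²)/(24EI) = -10·(8/5)²·((8/5)²-4·4·(8/5)+6·4²)/(24·10000) = -608/78125 m
Load 3 — triangular load w₀=-10 kN/m (0→w₀ over full span):
  y_3 = (w₀Lx³/12-w₀L²x²/6-w₀x⁵/(120L))/EI = ((-10)·4·(8/5)³/12-(-10)·4²·(8/5)²/6-(-10)·(8/5)⁵/(120·4))/10000 = 32128/5859375 m
Load 4 — point force P=4 kN at a=1 m (b=L-a=3):
  y_4 = -Pa²(3x-a)/(6EI)  [x>a] = -4·1²·(3·(8/5)-1)/(6·10000) = -19/75000 m
Superposition: y = Σ y_i = -17651/46875000 m ≈ -0.000377 m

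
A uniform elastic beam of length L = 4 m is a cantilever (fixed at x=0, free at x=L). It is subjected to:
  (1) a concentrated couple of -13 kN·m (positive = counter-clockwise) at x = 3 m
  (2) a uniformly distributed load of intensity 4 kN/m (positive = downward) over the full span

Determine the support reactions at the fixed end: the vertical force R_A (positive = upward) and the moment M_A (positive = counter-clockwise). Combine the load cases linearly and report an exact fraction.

Load 1 — applied couple M₀=-13 kN·m at a=3 m (b=L-a=1):
  R_A = 0 kN
  M_A = -M₀ = -(-13) = 13 kN·m
Load 2 — uniform load w=4 kN/m over full span:
  R_A = wL = 4·4 = 16 kN
  M_A = wL²/2 = 4·4²/2 = 32 kN·m
Superposition: R_A = 16 kN, M_A = 45 kN·m

R_A = 16 kN, M_A = 45 kN·m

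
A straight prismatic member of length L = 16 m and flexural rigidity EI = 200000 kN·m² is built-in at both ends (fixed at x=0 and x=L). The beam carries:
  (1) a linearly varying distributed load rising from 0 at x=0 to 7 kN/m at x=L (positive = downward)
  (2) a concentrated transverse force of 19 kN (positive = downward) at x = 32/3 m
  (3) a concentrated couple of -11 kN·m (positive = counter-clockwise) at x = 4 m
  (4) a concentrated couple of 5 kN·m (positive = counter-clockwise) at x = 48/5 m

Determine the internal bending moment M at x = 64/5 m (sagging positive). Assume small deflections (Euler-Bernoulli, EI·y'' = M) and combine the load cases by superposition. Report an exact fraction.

M(64/5) = 3521/6000 kN·m

Load 1 — triangular load w₀=7 kN/m (0→w₀ over full span):
  M_1 = 3w₀Lx/20 - w₀L²/30 - w₀x³/(6L) = 3·7·16·(64/5)/20 - 7·16²/30 - 7·(64/5)³/(6·16) = 896/375 kN·m
Load 2 — point force P=19 kN at a=32/3 m (b=L-a=16/3):
  M_2 = Pa²(a+3b)(L-x)/L³ - Pa²b/L²  [x>a] = 19·(32/3)²·((32/3)+3·(16/3))·(16-(64/5))/16³ - 19·(32/3)²·(16/3)/16² = 0 kN·m
Load 3 — applied couple M₀=-11 kN·m at a=4 m (b=L-a=12):
  M_3 = R_Ax - M_A - M₀  [x>a] with R_A=-99/128, M_A=33/16 = (-99/128)·(64/5) - (33/16) - (-11) = -77/80 kN·m
Load 4 — applied couple M₀=5 kN·m at a=48/5 m (b=L-a=32/5):
  M_4 = R_Ax - M_A - M₀  [x>a] with R_A=9/20, M_A=8/5 = (9/20)·(64/5) - (8/5) - 5 = -21/25 kN·m
Superposition: M = Σ M_i = 3521/6000 kN·m ≈ 0.586833 kN·m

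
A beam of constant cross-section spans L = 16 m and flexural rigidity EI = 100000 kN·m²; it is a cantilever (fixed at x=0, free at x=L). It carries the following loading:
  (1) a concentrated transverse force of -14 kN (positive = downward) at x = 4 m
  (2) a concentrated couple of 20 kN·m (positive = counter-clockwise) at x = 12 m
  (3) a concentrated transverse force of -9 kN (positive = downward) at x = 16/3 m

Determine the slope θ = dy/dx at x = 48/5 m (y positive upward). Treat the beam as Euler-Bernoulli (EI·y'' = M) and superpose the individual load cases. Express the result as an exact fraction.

Load 1 — point force P=-14 kN at a=4 m (b=L-a=12):
  θ_1 = -Pa²/(2EI)  [x>a] = -(-14)·4²/(2·100000) = 7/6250 rad
Load 2 — applied couple M₀=20 kN·m at a=12 m (b=L-a=4):
  θ_2 = M₀x/EI  [x≤a] = 20·(48/5)/100000 = 6/3125 rad
Load 3 — point force P=-9 kN at a=16/3 m (b=L-a=32/3):
  θ_3 = -Pa²/(2EI)  [x>a] = -(-9)·(16/3)²/(2·100000) = 4/3125 rad
Superposition: θ = Σ θ_i = 27/6250 rad ≈ 0.004320 rad

θ(48/5) = 27/6250 rad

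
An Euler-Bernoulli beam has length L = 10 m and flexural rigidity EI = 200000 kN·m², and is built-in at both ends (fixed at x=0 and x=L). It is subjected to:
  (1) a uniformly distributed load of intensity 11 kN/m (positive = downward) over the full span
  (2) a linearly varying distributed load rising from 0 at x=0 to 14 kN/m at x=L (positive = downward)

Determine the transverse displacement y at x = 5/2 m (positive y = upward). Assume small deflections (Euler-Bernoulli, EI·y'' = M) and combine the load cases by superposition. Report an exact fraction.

y(5/2) = -519/409600 m

Load 1 — uniform load w=11 kN/m over full span:
  y_1 = -wx²(L-x)²/(24EI) = -11·(5/2)²·(10-(5/2))²/(24·200000) = -33/40960 m
Load 2 — triangular load w₀=14 kN/m (0→w₀ over full span):
  y_2 = -w₀x²(L-x)²(x+2L)/(120LEI) = -14·(5/2)²·(10-(5/2))²·((5/2)+2·10)/(120·10·200000) = -189/409600 m
Superposition: y = Σ y_i = -519/409600 m ≈ -0.001267 m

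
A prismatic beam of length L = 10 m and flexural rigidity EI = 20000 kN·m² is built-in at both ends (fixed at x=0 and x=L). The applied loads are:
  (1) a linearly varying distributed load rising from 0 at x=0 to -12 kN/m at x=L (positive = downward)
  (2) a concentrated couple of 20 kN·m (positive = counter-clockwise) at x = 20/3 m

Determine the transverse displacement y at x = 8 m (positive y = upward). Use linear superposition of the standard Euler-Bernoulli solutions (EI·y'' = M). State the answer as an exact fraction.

Load 1 — triangular load w₀=-12 kN/m (0→w₀ over full span):
  y_1 = -w₀x²(L-x)²(x+2L)/(120LEI) = -(-12)·8²·(10-8)²·(8+2·10)/(120·10·20000) = 56/15625 m
Load 2 — applied couple M₀=20 kN·m at a=20/3 m (b=L-a=10/3):
  y_2 = (R_Ax³/6 - M_Ax²/2 - M₀(x-a)²/2)/EI  [x>a] with R_A=8/3, M_A=20/3 = ((8/3)·8³/6 - (20/3)·8²/2 - 20·(8-(20/3))²/2)/20000 = -1/5625 m
Superposition: y = Σ y_i = 479/140625 m ≈ 0.003406 m

y(8) = 479/140625 m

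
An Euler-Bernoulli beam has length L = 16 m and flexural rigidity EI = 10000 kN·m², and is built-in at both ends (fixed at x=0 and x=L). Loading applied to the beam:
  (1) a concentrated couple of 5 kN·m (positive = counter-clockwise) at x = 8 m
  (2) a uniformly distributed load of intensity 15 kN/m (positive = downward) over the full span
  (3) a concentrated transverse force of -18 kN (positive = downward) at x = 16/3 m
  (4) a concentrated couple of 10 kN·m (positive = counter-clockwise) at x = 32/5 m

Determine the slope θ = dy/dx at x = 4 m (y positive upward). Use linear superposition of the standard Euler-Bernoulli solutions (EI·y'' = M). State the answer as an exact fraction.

θ(4) = -8297/200000 rad

Load 1 — applied couple M₀=5 kN·m at a=8 m (b=L-a=8):
  θ_1 = (R_Ax²/2 - M_Ax)/EI  [x≤a] with R_A=15/32, M_A=5/4 = ((15/32)·4²/2 - (5/4)·4)/10000 = -1/8000 rad
Load 2 — uniform load w=15 kN/m over full span:
  θ_2 = -wx(L-x)(L-2x)/(12EI) = -15·4·(16-4)·(16-2·4)/(12·10000) = -6/125 rad
Load 3 — point force P=-18 kN at a=16/3 m (b=L-a=32/3):
  θ_3 = -Pb²x(2aL-(3a+b)x)/(2L³EI)  [x≤a] = -(-18)·(32/3)²·4·(2·(16/3)·16-(3·(16/3)+(32/3))·4)/(2·16³·10000) = 4/625 rad
Load 4 — applied couple M₀=10 kN·m at a=32/5 m (b=L-a=48/5):
  θ_4 = (R_Ax²/2 - M_Ax)/EI  [x≤a] with R_A=9/10, M_A=6/5 = ((9/10)·4²/2 - (6/5)·4)/10000 = 3/12500 rad
Superposition: θ = Σ θ_i = -8297/200000 rad ≈ -0.041485 rad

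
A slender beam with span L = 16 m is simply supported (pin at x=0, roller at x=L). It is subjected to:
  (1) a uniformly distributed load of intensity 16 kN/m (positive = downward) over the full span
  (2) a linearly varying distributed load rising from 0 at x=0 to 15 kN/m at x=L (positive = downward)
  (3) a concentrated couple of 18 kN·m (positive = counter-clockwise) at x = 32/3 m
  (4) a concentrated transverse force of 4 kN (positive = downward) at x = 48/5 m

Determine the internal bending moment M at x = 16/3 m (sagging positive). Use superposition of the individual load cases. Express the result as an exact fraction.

Load 1 — uniform load w=16 kN/m over full span:
  M_1 = wx(L-x)/2 = 16·(16/3)·(16-(16/3))/2 = 4096/9 kN·m
Load 2 — triangular load w₀=15 kN/m (0→w₀ over full span):
  M_2 = w₀Lx/6 - w₀x³/(6L) = 15·16·(16/3)/6 - 15·(16/3)³/(6·16) = 5120/27 kN·m
Load 3 — applied couple M₀=18 kN·m at a=32/3 m (b=L-a=16/3):
  M_3 = M₀x/L  [x≤a] = 18·(16/3)/16 = 6 kN·m
Load 4 — point force P=4 kN at a=48/5 m (b=L-a=32/5):
  M_4 = Pbx/L  [x≤a] = 4·(32/5)·(16/3)/16 = 128/15 kN·m
Superposition: M = Σ M_i = 89002/135 kN·m ≈ 659.274074 kN·m

M(16/3) = 89002/135 kN·m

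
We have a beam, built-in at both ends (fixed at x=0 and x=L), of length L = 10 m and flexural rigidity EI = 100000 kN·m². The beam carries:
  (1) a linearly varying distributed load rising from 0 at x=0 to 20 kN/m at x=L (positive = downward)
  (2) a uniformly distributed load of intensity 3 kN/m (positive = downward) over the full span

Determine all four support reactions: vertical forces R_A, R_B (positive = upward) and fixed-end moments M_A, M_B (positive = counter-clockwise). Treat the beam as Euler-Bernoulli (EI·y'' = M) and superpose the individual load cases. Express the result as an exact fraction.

Load 1 — triangular load w₀=20 kN/m (0→w₀ over full span):
  R_A = 3w₀L/20 = 3·20·10/20 = 30 kN
  M_A = w₀L²/30 = 20·10²/30 = 200/3 kN·m
  R_B = 7w₀L/20 = 7·20·10/20 = 70 kN
  M_B = -w₀L²/20 = -20·10²/20 = -100 kN·m
Load 2 — uniform load w=3 kN/m over full span:
  R_A = wL/2 = 3·10/2 = 15 kN
  M_A = wL²/12 = 3·10²/12 = 25 kN·m
  R_B = wL/2 = 3·10/2 = 15 kN
  M_B = -wL²/12 = -3·10²/12 = -25 kN·m
Superposition: R_A = 45 kN, M_A = 275/3 kN·m, R_B = 85 kN, M_B = -125 kN·m

R_A = 45 kN, M_A = 275/3 kN·m, R_B = 85 kN, M_B = -125 kN·m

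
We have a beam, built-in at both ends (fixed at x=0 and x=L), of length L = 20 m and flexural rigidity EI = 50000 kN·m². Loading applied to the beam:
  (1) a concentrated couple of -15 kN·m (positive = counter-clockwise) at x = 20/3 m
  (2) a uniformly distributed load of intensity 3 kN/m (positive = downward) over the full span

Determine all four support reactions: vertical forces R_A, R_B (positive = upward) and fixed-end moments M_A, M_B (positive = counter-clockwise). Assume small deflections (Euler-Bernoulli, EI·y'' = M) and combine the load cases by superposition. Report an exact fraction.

Load 1 — applied couple M₀=-15 kN·m at a=20/3 m (b=L-a=40/3):
  R_A = 6M₀ab/L³ = 6·(-15)·(20/3)·(40/3)/20³ = -1 kN
  M_A = M₀b(2a-b)/L² = (-15)·(40/3)·(2·(20/3)-(40/3))/20² = 0 kN·m
  R_B = -6M₀ab/L³ = -6·(-15)·(20/3)·(40/3)/20³ = 1 kN
  M_B = M₀a(2b-a)/L² = (-15)·(20/3)·(2·(40/3)-(20/3))/20² = -5 kN·m
Load 2 — uniform load w=3 kN/m over full span:
  R_A = wL/2 = 3·20/2 = 30 kN
  M_A = wL²/12 = 3·20²/12 = 100 kN·m
  R_B = wL/2 = 3·20/2 = 30 kN
  M_B = -wL²/12 = -3·20²/12 = -100 kN·m
Superposition: R_A = 29 kN, M_A = 100 kN·m, R_B = 31 kN, M_B = -105 kN·m

R_A = 29 kN, M_A = 100 kN·m, R_B = 31 kN, M_B = -105 kN·m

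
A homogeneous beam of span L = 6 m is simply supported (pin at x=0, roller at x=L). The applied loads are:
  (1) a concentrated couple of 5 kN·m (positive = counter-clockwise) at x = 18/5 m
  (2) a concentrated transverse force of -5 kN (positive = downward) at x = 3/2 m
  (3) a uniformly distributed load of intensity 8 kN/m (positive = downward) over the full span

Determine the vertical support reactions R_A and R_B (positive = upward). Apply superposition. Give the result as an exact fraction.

R_A = 253/12 kN, R_B = 263/12 kN

Load 1 — applied couple M₀=5 kN·m at a=18/5 m (b=L-a=12/5):
  R_A = M₀/L = 5/6 kN
  R_B = -M₀/L = -5/6 kN
Load 2 — point force P=-5 kN at a=3/2 m (b=L-a=9/2):
  R_A = Pb/L = (-5)·(9/2)/6 = -15/4 kN
  R_B = Pa/L = (-5)·(3/2)/6 = -5/4 kN
Load 3 — uniform load w=8 kN/m over full span:
  R_A = wL/2 = 8·6/2 = 24 kN
  R_B = wL/2 = 8·6/2 = 24 kN
Superposition: R_A = 253/12 kN, R_B = 263/12 kN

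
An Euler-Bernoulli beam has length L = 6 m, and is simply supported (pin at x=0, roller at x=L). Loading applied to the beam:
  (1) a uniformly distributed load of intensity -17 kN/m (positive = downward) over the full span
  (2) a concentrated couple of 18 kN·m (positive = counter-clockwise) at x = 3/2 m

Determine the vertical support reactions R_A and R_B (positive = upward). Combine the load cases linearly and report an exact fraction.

R_A = -48 kN, R_B = -54 kN

Load 1 — uniform load w=-17 kN/m over full span:
  R_A = wL/2 = (-17)·6/2 = -51 kN
  R_B = wL/2 = (-17)·6/2 = -51 kN
Load 2 — applied couple M₀=18 kN·m at a=3/2 m (b=L-a=9/2):
  R_A = M₀/L = 18/6 = 3 kN
  R_B = -M₀/L = -18/6 = -3 kN
Superposition: R_A = -48 kN, R_B = -54 kN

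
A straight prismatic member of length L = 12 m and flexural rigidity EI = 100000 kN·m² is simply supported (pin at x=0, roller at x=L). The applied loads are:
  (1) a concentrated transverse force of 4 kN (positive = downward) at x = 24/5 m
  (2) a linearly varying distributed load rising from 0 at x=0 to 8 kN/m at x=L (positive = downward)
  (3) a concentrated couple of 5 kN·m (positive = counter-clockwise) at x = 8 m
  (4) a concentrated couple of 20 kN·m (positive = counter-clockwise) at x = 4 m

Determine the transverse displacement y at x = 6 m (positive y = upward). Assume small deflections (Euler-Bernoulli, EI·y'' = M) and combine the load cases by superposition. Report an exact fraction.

y(6) = -142617/12500000 m

Load 1 — point force P=4 kN at a=24/5 m (b=L-a=36/5):
  y_1 = -Pa(L-x)(2Lx-a²-x²)/(6LEI)  [x>a] = -4·(24/5)·(12-6)·(2·12·6-(24/5)²-6²)/(6·12·100000) = -531/390625 m
Load 2 — triangular load w₀=8 kN/m (0→w₀ over full span):
  y_2 = -w₀x(7L⁴-10L²x²+3x⁴)/(360LEI) = -8·6·(7·12⁴-10·12²·6²+3·6⁴)/(360·12·100000) = -27/2500 m
Load 3 — applied couple M₀=5 kN·m at a=8 m (b=L-a=4):
  y_3 = (M₀x³/(6L)+C₁x)/EI  [x≤a] with C₁=M₀(3b²-L²)/(6L)=-20/3 = (5·6³/(6·12)+(-20/3)·6)/100000 = -1/4000 m
Load 4 — applied couple M₀=20 kN·m at a=4 m (b=L-a=8):
  y_4 = (M₀x³/(6L)-M₀(x-a)²/2+C₁x)/EI  [x>a] with C₁=M₀(3b²-L²)/(6L)=40/3 = (20·6³/(6·12)-20·(6-4)²/2+(40/3)·6)/100000 = 1/1000 m
Superposition: y = Σ y_i = -142617/12500000 m ≈ -0.011409 m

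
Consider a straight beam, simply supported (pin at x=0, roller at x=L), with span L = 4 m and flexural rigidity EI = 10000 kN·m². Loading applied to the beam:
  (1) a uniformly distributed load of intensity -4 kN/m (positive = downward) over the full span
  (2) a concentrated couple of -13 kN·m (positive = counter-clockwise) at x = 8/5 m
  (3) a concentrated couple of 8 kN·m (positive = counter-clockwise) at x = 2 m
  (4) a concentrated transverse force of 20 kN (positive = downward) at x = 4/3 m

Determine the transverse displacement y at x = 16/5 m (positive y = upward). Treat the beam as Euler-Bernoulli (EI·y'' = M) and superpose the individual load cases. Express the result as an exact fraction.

Load 1 — uniform load w=-4 kN/m over full span:
  y_1 = -wx(L³-2Lx²+x³)/(24EI) = -(-4)·(16/5)·(4³-2·4·(16/5)²+(16/5)³)/(24·10000) = 928/1171875 m
Load 2 — applied couple M₀=-13 kN·m at a=8/5 m (b=L-a=12/5):
  y_2 = (M₀x³/(6L)-M₀(x-a)²/2+C₁x)/EI  [x>a] with C₁=M₀(3b²-L²)/(6L)=-52/75 = ((-13)·(16/5)³/(6·4)-(-13)·((16/5)-(8/5))²/2+(-52/75)·(16/5))/10000 = -26/78125 m
Load 3 — applied couple M₀=8 kN·m at a=2 m (b=L-a=2):
  y_3 = (M₀x³/(6L)-M₀(x-a)²/2+C₁x)/EI  [x>a] with C₁=M₀(3b²-L²)/(6L)=-4/3 = (8·(16/5)³/(6·4)-8·((16/5)-2)²/2+(-4/3)·(16/5))/10000 = 7/78125 m
Load 4 — point force P=20 kN at a=4/3 m (b=L-a=8/3):
  y_4 = -Pa(L-x)(2Lx-a²-x²)/(6LEI)  [x>a] = -20·(4/3)·(4-(16/5))·(2·4·(16/5)-(4/3)²-(16/5)²)/(6·4·10000) = -1528/1265625 m
Superposition: y = Σ y_i = -20839/31640625 m ≈ -0.000659 m

y(16/5) = -20839/31640625 m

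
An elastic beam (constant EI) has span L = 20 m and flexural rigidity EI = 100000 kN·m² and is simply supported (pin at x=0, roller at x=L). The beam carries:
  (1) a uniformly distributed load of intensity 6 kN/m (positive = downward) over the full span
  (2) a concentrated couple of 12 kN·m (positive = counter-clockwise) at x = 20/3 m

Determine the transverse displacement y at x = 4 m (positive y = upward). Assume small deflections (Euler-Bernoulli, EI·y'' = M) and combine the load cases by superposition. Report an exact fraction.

y(4) = -3452/46875 m

Load 1 — uniform load w=6 kN/m over full span:
  y_1 = -wx(L³-2Lx²+x³)/(24EI) = -6·4·(20³-2·20·4²+4³)/(24·100000) = -232/3125 m
Load 2 — applied couple M₀=12 kN·m at a=20/3 m (b=L-a=40/3):
  y_2 = (M₀x³/(6L)+C₁x)/EI  [x≤a] with C₁=M₀(3b²-L²)/(6L)=40/3 = (12·4³/(6·20)+(40/3)·4)/100000 = 28/46875 m
Superposition: y = Σ y_i = -3452/46875 m ≈ -0.073643 m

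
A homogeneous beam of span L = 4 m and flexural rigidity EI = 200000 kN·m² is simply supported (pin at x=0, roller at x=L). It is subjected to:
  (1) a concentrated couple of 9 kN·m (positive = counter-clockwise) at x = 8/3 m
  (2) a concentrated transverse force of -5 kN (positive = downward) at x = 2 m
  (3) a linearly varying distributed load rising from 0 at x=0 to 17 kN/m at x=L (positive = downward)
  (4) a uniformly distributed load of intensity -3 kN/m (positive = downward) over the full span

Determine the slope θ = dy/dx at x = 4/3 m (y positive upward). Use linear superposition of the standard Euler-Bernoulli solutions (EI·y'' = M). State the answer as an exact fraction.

θ(4/3) = -8519/243000000 rad

Load 1 — applied couple M₀=9 kN·m at a=8/3 m (b=L-a=4/3):
  θ_1 = (M₀x²/(2L)+C₁)/EI  [x≤a] with C₁=M₀(3b²-L²)/(6L)=-4 = (9·(4/3)²/(2·4)+(-4))/200000 = -1/100000 rad
Load 2 — point force P=-5 kN at a=2 m (b=L-a=2):
  θ_2 = -Pb(L²-b²-3x²)/(6LEI)  [x≤a] = -(-5)·2·(4²-2²-3·(4/3)²)/(6·4·200000) = 1/72000 rad
Load 3 — triangular load w₀=17 kN/m (0→w₀ over full span):
  θ_3 = -w₀(7L⁴-30L²x²+15x⁴)/(360LEI) = -17·(7·4⁴-30·4²·(4/3)²+15·(4/3)⁴)/(360·4·200000) = -221/3796875 rad
Load 4 — uniform load w=-3 kN/m over full span:
  θ_4 = -w(L³-6Lx²+4x³)/(24EI) = -(-3)·(4³-6·4·(4/3)²+4·(4/3)³)/(24·200000) = 13/675000 rad
Superposition: θ = Σ θ_i = -8519/243000000 rad ≈ -0.000035 rad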